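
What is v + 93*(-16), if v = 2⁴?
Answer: -1472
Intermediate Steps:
v = 16
v + 93*(-16) = 16 + 93*(-16) = 16 - 1488 = -1472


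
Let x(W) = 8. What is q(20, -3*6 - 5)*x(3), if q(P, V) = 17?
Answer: 136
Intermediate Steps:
q(20, -3*6 - 5)*x(3) = 17*8 = 136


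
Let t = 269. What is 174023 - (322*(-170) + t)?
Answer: 228494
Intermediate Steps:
174023 - (322*(-170) + t) = 174023 - (322*(-170) + 269) = 174023 - (-54740 + 269) = 174023 - 1*(-54471) = 174023 + 54471 = 228494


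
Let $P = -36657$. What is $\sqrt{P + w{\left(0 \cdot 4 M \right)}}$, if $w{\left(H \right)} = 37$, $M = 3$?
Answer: $2 i \sqrt{9155} \approx 191.36 i$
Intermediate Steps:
$\sqrt{P + w{\left(0 \cdot 4 M \right)}} = \sqrt{-36657 + 37} = \sqrt{-36620} = 2 i \sqrt{9155}$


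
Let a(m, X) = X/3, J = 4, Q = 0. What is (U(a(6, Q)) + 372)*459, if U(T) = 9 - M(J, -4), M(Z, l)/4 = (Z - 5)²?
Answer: 173043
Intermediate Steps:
a(m, X) = X/3 (a(m, X) = X*(⅓) = X/3)
M(Z, l) = 4*(-5 + Z)² (M(Z, l) = 4*(Z - 5)² = 4*(-5 + Z)²)
U(T) = 5 (U(T) = 9 - 4*(-5 + 4)² = 9 - 4*(-1)² = 9 - 4 = 5)
(U(a(6, Q)) + 372)*459 = (5 + 372)*459 = 377*459 = 173043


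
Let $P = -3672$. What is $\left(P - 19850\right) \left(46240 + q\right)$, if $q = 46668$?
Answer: $-2185381976$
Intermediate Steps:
$\left(P - 19850\right) \left(46240 + q\right) = \left(-3672 - 19850\right) \left(46240 + 46668\right) = \left(-23522\right) 92908 = -2185381976$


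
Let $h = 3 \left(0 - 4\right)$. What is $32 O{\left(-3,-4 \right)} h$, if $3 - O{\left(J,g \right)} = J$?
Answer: $-2304$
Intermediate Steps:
$h = -12$ ($h = 3 \left(-4\right) = -12$)
$O{\left(J,g \right)} = 3 - J$
$32 O{\left(-3,-4 \right)} h = 32 \left(3 - -3\right) \left(-12\right) = 32 \left(3 + 3\right) \left(-12\right) = 32 \cdot 6 \left(-12\right) = 192 \left(-12\right) = -2304$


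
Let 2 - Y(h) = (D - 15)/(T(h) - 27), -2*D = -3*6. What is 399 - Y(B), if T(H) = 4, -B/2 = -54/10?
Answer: 9137/23 ≈ 397.26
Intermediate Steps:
B = 54/5 (B = -(-108)/10 = -2*(-27/5) = 54/5 ≈ 10.800)
D = 9 (D = -(-3)*6/2 = -½*(-18) = 9)
Y(h) = 40/23 (Y(h) = 2 - (9 - 15)/(4 - 27) = 2 - (-6)/(-23) = 2 - (-6)*(-1)/23 = 2 - 1*6/23 = 2 - 6/23 = 40/23)
399 - Y(B) = 399 - 1*40/23 = 399 - 40/23 = 9137/23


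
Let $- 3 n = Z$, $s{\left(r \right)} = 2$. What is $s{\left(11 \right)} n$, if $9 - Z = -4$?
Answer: $- \frac{26}{3} \approx -8.6667$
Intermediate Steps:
$Z = 13$ ($Z = 9 - -4 = 9 + 4 = 13$)
$n = - \frac{13}{3}$ ($n = \left(- \frac{1}{3}\right) 13 = - \frac{13}{3} \approx -4.3333$)
$s{\left(11 \right)} n = 2 \left(- \frac{13}{3}\right) = - \frac{26}{3}$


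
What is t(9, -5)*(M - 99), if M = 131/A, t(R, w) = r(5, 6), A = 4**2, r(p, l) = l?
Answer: -4359/8 ≈ -544.88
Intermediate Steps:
A = 16
t(R, w) = 6
M = 131/16 ≈ 8.1875
t(9, -5)*(M - 99) = 6*(131/16 - 99) = 6*(-1453/16) = -4359/8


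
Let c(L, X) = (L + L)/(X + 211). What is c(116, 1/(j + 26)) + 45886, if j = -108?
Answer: 793892710/17301 ≈ 45887.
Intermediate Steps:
c(L, X) = 2*L/(211 + X) (c(L, X) = (2*L)/(211 + X) = 2*L/(211 + X))
c(116, 1/(j + 26)) + 45886 = 2*116/(211 + 1/(-108 + 26)) + 45886 = 2*116/(211 + 1/(-82)) + 45886 = 2*116/(211 - 1/82) + 45886 = 2*116/(17301/82) + 45886 = 2*116*(82/17301) + 45886 = 19024/17301 + 45886 = 793892710/17301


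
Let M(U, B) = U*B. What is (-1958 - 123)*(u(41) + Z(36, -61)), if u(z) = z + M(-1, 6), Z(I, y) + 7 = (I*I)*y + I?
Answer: 164382352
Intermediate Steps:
M(U, B) = B*U
Z(I, y) = -7 + I + y*I**2 (Z(I, y) = -7 + ((I*I)*y + I) = -7 + (I**2*y + I) = -7 + (y*I**2 + I) = -7 + (I + y*I**2) = -7 + I + y*I**2)
u(z) = -6 + z (u(z) = z + 6*(-1) = z - 6 = -6 + z)
(-1958 - 123)*(u(41) + Z(36, -61)) = (-1958 - 123)*((-6 + 41) + (-7 + 36 - 61*36**2)) = -2081*(35 + (-7 + 36 - 61*1296)) = -2081*(35 + (-7 + 36 - 79056)) = -2081*(35 - 79027) = -2081*(-78992) = 164382352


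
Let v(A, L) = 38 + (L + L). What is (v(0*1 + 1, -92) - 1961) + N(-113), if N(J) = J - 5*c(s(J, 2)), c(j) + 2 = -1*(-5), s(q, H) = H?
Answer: -2235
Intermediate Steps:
c(j) = 3 (c(j) = -2 - 1*(-5) = -2 + 5 = 3)
v(A, L) = 38 + 2*L
N(J) = -15 + J (N(J) = J - 5*3 = J - 15 = -15 + J)
(v(0*1 + 1, -92) - 1961) + N(-113) = ((38 + 2*(-92)) - 1961) + (-15 - 113) = ((38 - 184) - 1961) - 128 = (-146 - 1961) - 128 = -2107 - 128 = -2235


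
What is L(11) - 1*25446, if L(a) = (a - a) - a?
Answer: -25457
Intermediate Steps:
L(a) = -a (L(a) = 0 - a = -a)
L(11) - 1*25446 = -1*11 - 1*25446 = -11 - 25446 = -25457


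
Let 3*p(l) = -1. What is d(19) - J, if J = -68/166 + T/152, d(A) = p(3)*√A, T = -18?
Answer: 3331/6308 - √19/3 ≈ -0.92491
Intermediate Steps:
p(l) = -⅓ (p(l) = (⅓)*(-1) = -⅓)
d(A) = -√A/3
J = -3331/6308 (J = -68/166 - 18/152 = -68*1/166 - 18*1/152 = -34/83 - 9/76 = -3331/6308 ≈ -0.52806)
d(19) - J = -√19/3 - 1*(-3331/6308) = -√19/3 + 3331/6308 = 3331/6308 - √19/3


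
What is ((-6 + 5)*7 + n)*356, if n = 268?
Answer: 92916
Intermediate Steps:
((-6 + 5)*7 + n)*356 = ((-6 + 5)*7 + 268)*356 = (-1*7 + 268)*356 = (-7 + 268)*356 = 261*356 = 92916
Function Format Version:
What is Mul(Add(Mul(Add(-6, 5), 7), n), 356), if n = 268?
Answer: 92916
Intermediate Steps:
Mul(Add(Mul(Add(-6, 5), 7), n), 356) = Mul(Add(Mul(Add(-6, 5), 7), 268), 356) = Mul(Add(Mul(-1, 7), 268), 356) = Mul(Add(-7, 268), 356) = Mul(261, 356) = 92916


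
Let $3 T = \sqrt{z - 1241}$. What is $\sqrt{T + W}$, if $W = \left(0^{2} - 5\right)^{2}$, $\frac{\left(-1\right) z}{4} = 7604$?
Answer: $\frac{\sqrt{225 + 3 i \sqrt{31657}}}{3} \approx 6.6844 + 4.4363 i$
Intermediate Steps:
$z = -30416$ ($z = \left(-4\right) 7604 = -30416$)
$T = \frac{i \sqrt{31657}}{3}$ ($T = \frac{\sqrt{-30416 - 1241}}{3} = \frac{\sqrt{-31657}}{3} = \frac{i \sqrt{31657}}{3} \approx 59.308 i$)
$W = 25$ ($W = \left(0 - 5\right)^{2} = \left(-5\right)^{2} = 25$)
$\sqrt{T + W} = \sqrt{\frac{i \sqrt{31657}}{3} + 25} = \sqrt{25 + \frac{i \sqrt{31657}}{3}}$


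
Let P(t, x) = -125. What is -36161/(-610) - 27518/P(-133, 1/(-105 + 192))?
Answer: 4261221/15250 ≈ 279.42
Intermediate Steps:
-36161/(-610) - 27518/P(-133, 1/(-105 + 192)) = -36161/(-610) - 27518/(-125) = -36161*(-1/610) - 27518*(-1/125) = 36161/610 + 27518/125 = 4261221/15250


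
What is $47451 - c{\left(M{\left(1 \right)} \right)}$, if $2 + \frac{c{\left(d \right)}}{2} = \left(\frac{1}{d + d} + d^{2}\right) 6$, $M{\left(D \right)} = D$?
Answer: $47437$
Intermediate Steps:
$c{\left(d \right)} = -4 + \frac{6}{d} + 12 d^{2}$ ($c{\left(d \right)} = -4 + 2 \left(\frac{1}{d + d} + d^{2}\right) 6 = -4 + 2 \left(\frac{1}{2 d} + d^{2}\right) 6 = -4 + 2 \left(d^{2} + \frac{1}{2 d}\right) 6 = -4 + 2 \left(\frac{3}{d} + 6 d^{2}\right) = -4 + \left(\frac{6}{d} + 12 d^{2}\right) = -4 + \frac{6}{d} + 12 d^{2}$)
$47451 - c{\left(M{\left(1 \right)} \right)} = 47451 - \left(-4 + \frac{6}{1} + 12 \cdot 1^{2}\right) = 47451 - \left(-4 + 6 \cdot 1 + 12 \cdot 1\right) = 47451 - \left(-4 + 6 + 12\right) = 47451 - 14 = 47437$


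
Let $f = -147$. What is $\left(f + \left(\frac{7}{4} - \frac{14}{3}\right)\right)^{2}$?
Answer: $\frac{3236401}{144} \approx 22475.0$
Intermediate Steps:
$\left(f + \left(\frac{7}{4} - \frac{14}{3}\right)\right)^{2} = \left(-147 + \left(\frac{7}{4} - \frac{14}{3}\right)\right)^{2} = \left(-147 - \frac{35}{12}\right)^{2} = \left(- \frac{1799}{12}\right)^{2} = \frac{3236401}{144}$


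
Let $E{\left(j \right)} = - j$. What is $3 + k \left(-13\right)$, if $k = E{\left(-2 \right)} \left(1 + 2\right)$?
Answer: $-75$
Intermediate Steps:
$k = 6$ ($k = \left(-1\right) \left(-2\right) \left(1 + 2\right) = 2 \cdot 3 = 6$)
$3 + k \left(-13\right) = 3 + 6 \left(-13\right) = 3 - 78 = -75$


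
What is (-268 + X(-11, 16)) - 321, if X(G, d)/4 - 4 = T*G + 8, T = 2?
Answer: -629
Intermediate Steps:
X(G, d) = 48 + 8*G (X(G, d) = 16 + 4*(2*G + 8) = 16 + 4*(8 + 2*G) = 16 + (32 + 8*G) = 48 + 8*G)
(-268 + X(-11, 16)) - 321 = (-268 + (48 + 8*(-11))) - 321 = (-268 + (48 - 88)) - 321 = (-268 - 40) - 321 = -308 - 321 = -629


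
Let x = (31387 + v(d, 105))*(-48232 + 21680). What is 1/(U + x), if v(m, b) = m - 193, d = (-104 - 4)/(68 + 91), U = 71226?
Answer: -53/43893212814 ≈ -1.2075e-9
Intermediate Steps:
d = -36/53 (d = -108/159 = -108*1/159 = -36/53 ≈ -0.67924)
v(m, b) = -193 + m
x = -43896987792/53 (x = (31387 + (-193 - 36/53))*(-48232 + 21680) = (31387 - 10265/53)*(-26552) = (1653246/53)*(-26552) = -43896987792/53 ≈ -8.2824e+8)
1/(U + x) = 1/(71226 - 43896987792/53) = 1/(-43893212814/53) = -53/43893212814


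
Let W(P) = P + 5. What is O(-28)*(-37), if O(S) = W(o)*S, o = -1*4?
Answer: 1036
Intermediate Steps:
o = -4
W(P) = 5 + P
O(S) = S (O(S) = (5 - 4)*S = 1*S = S)
O(-28)*(-37) = -28*(-37) = 1036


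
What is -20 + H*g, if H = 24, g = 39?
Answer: 916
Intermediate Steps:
-20 + H*g = -20 + 24*39 = -20 + 936 = 916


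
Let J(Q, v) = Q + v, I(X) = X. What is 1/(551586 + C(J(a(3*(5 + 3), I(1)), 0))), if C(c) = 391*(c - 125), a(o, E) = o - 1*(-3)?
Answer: 1/513268 ≈ 1.9483e-6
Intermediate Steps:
a(o, E) = 3 + o (a(o, E) = o + 3 = 3 + o)
C(c) = -48875 + 391*c (C(c) = 391*(-125 + c) = -48875 + 391*c)
1/(551586 + C(J(a(3*(5 + 3), I(1)), 0))) = 1/(551586 + (-48875 + 391*((3 + 3*(5 + 3)) + 0))) = 1/(551586 + (-48875 + 391*((3 + 3*8) + 0))) = 1/(551586 + (-48875 + 391*((3 + 24) + 0))) = 1/(551586 + (-48875 + 391*(27 + 0))) = 1/(551586 + (-48875 + 391*27)) = 1/(551586 + (-48875 + 10557)) = 1/(551586 - 38318) = 1/513268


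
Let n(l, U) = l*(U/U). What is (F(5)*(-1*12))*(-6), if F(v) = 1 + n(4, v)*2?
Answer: 648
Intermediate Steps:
n(l, U) = l (n(l, U) = l*1 = l)
F(v) = 9 (F(v) = 1 + 4*2 = 1 + 8 = 9)
(F(5)*(-1*12))*(-6) = (9*(-1*12))*(-6) = (9*(-12))*(-6) = -108*(-6) = 648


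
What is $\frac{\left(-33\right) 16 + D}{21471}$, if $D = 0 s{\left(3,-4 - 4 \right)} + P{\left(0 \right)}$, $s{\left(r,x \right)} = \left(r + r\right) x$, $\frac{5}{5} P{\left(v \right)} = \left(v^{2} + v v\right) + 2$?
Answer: $- \frac{526}{21471} \approx -0.024498$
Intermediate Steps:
$P{\left(v \right)} = 2 + 2 v^{2}$ ($P{\left(v \right)} = \left(v^{2} + v v\right) + 2 = \left(v^{2} + v^{2}\right) + 2 = 2 v^{2} + 2 = 2 + 2 v^{2}$)
$s{\left(r,x \right)} = 2 r x$
$D = 2$ ($D = 0 \cdot 2 \cdot 3 \left(-4 - 4\right) + \left(2 + 2 \cdot 0^{2}\right) = 0 \cdot 2 \cdot 3 \left(-4 - 4\right) + \left(2 + 2 \cdot 0\right) = 0 \cdot 2 \cdot 3 \left(-8\right) + \left(2 + 0\right) = 0 \left(-48\right) + 2 = 0 + 2 = 2$)
$\frac{\left(-33\right) 16 + D}{21471} = \frac{\left(-33\right) 16 + 2}{21471} = \left(-528 + 2\right) \frac{1}{21471} = \left(-526\right) \frac{1}{21471} = - \frac{526}{21471}$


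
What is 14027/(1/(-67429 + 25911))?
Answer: -582372986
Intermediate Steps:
14027/(1/(-67429 + 25911)) = 14027/(1/(-41518)) = 14027/(-1/41518) = 14027*(-41518) = -582372986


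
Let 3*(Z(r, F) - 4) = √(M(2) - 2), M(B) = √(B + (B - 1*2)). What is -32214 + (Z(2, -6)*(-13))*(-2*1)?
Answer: -32110 + 26*I*√(2 - √2)/3 ≈ -32110.0 + 6.6332*I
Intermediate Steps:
M(B) = √(-2 + 2*B) (M(B) = √(B + (B - 2)) = √(B + (-2 + B)) = √(-2 + 2*B))
Z(r, F) = 4 + √(-2 + √2)/3 (Z(r, F) = 4 + √(√(-2 + 2*2) - 2)/3 = 4 + √(√(-2 + 4) - 2)/3 = 4 + √(√2 - 2)/3 = 4 + √(-2 + √2)/3)
-32214 + (Z(2, -6)*(-13))*(-2*1) = -32214 + ((4 + √(-2 + √2)/3)*(-13))*(-2*1) = -32214 + (-52 - 13*√(-2 + √2)/3)*(-2) = -32214 + (104 + 26*√(-2 + √2)/3) = -32110 + 26*√(-2 + √2)/3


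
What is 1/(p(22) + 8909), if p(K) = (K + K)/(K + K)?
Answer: 1/8910 ≈ 0.00011223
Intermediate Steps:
p(K) = 1 (p(K) = (2*K)/((2*K)) = (2*K)*(1/(2*K)) = 1)
1/(p(22) + 8909) = 1/(1 + 8909) = 1/8910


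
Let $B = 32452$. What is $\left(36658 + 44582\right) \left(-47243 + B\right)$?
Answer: $-1201620840$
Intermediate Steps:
$\left(36658 + 44582\right) \left(-47243 + B\right) = \left(36658 + 44582\right) \left(-47243 + 32452\right) = 81240 \left(-14791\right) = -1201620840$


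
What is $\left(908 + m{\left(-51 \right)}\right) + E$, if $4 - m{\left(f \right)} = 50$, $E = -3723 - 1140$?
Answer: $-4001$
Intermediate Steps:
$E = -4863$ ($E = -3723 - 1140 = -4863$)
$m{\left(f \right)} = -46$ ($m{\left(f \right)} = 4 - 50 = -46$)
$\left(908 + m{\left(-51 \right)}\right) + E = \left(908 - 46\right) - 4863 = 862 - 4863 = -4001$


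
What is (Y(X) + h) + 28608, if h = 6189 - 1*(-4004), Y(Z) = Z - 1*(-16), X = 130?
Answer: 38947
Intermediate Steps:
Y(Z) = 16 + Z (Y(Z) = Z + 16 = 16 + Z)
h = 10193 (h = 6189 + 4004 = 10193)
(Y(X) + h) + 28608 = ((16 + 130) + 10193) + 28608 = (146 + 10193) + 28608 = 10339 + 28608 = 38947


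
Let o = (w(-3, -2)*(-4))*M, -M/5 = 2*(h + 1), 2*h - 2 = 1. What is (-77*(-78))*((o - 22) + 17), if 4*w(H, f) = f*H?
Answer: 870870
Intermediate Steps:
w(H, f) = H*f/4 (w(H, f) = (f*H)/4 = (H*f)/4 = H*f/4)
h = 3/2 (h = 1 + (1/2)*1 = 1 + 1/2 = 3/2 ≈ 1.5000)
M = -25 (M = -10*(3/2 + 1) = -10*5/2 = -5*5 = -25)
o = 150 (o = (((1/4)*(-3)*(-2))*(-4))*(-25) = ((3/2)*(-4))*(-25) = -6*(-25) = 150)
(-77*(-78))*((o - 22) + 17) = (-77*(-78))*((150 - 22) + 17) = 6006*(128 + 17) = 6006*145 = 870870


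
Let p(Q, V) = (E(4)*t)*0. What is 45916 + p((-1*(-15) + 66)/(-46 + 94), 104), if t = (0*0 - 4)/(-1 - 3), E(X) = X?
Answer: 45916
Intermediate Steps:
t = 1 (t = (0 - 4)/(-4) = -4*(-1/4) = 1)
p(Q, V) = 0 (p(Q, V) = (4*1)*0 = 4*0 = 0)
45916 + p((-1*(-15) + 66)/(-46 + 94), 104) = 45916 + 0 = 45916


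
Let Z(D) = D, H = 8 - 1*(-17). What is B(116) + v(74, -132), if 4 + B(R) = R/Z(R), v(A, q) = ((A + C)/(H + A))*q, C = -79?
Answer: 11/3 ≈ 3.6667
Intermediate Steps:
H = 25 (H = 8 + 17 = 25)
v(A, q) = q*(-79 + A)/(25 + A) (v(A, q) = ((A - 79)/(25 + A))*q = ((-79 + A)/(25 + A))*q = q*(-79 + A)/(25 + A))
B(R) = -3 (B(R) = -4 + R/R = -4 + 1 = -3)
B(116) + v(74, -132) = -3 - 132*(-79 + 74)/(25 + 74) = -3 - 132*(-5)/99 = -3 - 132*1/99*(-5) = -3 + 20/3 = 11/3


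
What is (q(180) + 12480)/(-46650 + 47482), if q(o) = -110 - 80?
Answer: 6145/416 ≈ 14.772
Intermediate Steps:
q(o) = -190
(q(180) + 12480)/(-46650 + 47482) = (-190 + 12480)/(-46650 + 47482) = 12290/832 = 12290*(1/832) = 6145/416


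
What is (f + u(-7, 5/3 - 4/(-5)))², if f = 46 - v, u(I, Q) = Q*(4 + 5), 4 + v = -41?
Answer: 320356/25 ≈ 12814.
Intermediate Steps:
v = -45 (v = -4 - 41 = -45)
u(I, Q) = 9*Q (u(I, Q) = Q*9 = 9*Q)
f = 91 (f = 46 - 1*(-45) = 46 + 45 = 91)
(f + u(-7, 5/3 - 4/(-5)))² = (91 + 9*(5/3 - 4/(-5)))² = (91 + 9*(5*(⅓) - 4*(-⅕)))² = (91 + 9*(5/3 + ⅘))² = (91 + 9*(37/15))² = (91 + 111/5)² = (566/5)² = 320356/25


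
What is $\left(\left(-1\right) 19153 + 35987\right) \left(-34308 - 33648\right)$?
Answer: $-1143971304$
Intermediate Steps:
$\left(\left(-1\right) 19153 + 35987\right) \left(-34308 - 33648\right) = \left(-19153 + 35987\right) \left(-67956\right) = 16834 \left(-67956\right) = -1143971304$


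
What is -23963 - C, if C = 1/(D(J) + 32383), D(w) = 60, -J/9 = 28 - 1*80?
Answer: -777431610/32443 ≈ -23963.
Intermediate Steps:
J = 468 (J = -9*(28 - 1*80) = -9*(28 - 80) = -9*(-52) = 468)
C = 1/32443 (C = 1/(60 + 32383) = 1/32443 ≈ 3.0823e-5)
-23963 - C = -23963 - 1*1/32443 = -23963 - 1/32443 = -777431610/32443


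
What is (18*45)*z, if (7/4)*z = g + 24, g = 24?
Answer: 155520/7 ≈ 22217.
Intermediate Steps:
z = 192/7 (z = 4*(24 + 24)/7 = (4/7)*48 = 192/7 ≈ 27.429)
(18*45)*z = (18*45)*(192/7) = 810*(192/7) = 155520/7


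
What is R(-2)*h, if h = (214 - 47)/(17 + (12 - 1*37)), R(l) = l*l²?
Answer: 167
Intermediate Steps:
R(l) = l³
h = -167/8 (h = 167/(17 + (12 - 37)) = 167/(17 - 25) = 167/(-8) = 167*(-⅛) = -167/8 ≈ -20.875)
R(-2)*h = (-2)³*(-167/8) = -8*(-167/8) = 167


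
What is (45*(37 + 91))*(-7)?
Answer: -40320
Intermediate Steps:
(45*(37 + 91))*(-7) = (45*128)*(-7) = 5760*(-7) = -40320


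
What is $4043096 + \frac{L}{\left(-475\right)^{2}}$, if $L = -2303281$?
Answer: $\frac{912221231719}{225625} \approx 4.0431 \cdot 10^{6}$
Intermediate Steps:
$4043096 + \frac{L}{\left(-475\right)^{2}} = 4043096 - \frac{2303281}{\left(-475\right)^{2}} = 4043096 - \frac{2303281}{225625} = \frac{912221231719}{225625}$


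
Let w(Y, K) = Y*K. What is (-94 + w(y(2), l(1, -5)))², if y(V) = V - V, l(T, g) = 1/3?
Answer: 8836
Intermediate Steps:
l(T, g) = ⅓
y(V) = 0
w(Y, K) = K*Y
(-94 + w(y(2), l(1, -5)))² = (-94 + (⅓)*0)² = (-94 + 0)² = (-94)² = 8836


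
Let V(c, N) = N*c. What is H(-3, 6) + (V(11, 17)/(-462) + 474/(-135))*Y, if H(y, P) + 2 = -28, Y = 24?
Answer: -13018/105 ≈ -123.98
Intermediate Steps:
H(y, P) = -30 (H(y, P) = -2 - 28 = -30)
H(-3, 6) + (V(11, 17)/(-462) + 474/(-135))*Y = -30 + ((17*11)/(-462) + 474/(-135))*24 = -30 + (187*(-1/462) + 474*(-1/135))*24 = -30 + (-17/42 - 158/45)*24 = -30 - 2467/630*24 = -30 - 9868/105 = -13018/105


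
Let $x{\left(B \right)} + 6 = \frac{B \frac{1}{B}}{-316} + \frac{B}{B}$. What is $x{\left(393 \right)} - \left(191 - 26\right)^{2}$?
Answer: $- \frac{8604681}{316} \approx -27230.0$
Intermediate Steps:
$x{\left(B \right)} = - \frac{1581}{316}$ ($x{\left(B \right)} = -6 + \left(\frac{B \frac{1}{B}}{-316} + \frac{B}{B}\right) = -6 + \left(1 \left(- \frac{1}{316}\right) + 1\right) = -6 + \left(- \frac{1}{316} + 1\right) = -6 + \frac{315}{316} = - \frac{1581}{316}$)
$x{\left(393 \right)} - \left(191 - 26\right)^{2} = - \frac{1581}{316} - \left(191 - 26\right)^{2} = - \frac{1581}{316} - 165^{2} = - \frac{1581}{316} - 27225 = - \frac{8604681}{316}$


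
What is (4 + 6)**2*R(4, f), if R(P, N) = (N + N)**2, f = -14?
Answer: 78400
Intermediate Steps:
R(P, N) = 4*N**2 (R(P, N) = (2*N)**2 = 4*N**2)
(4 + 6)**2*R(4, f) = (4 + 6)**2*(4*(-14)**2) = 10**2*(4*196) = 100*784 = 78400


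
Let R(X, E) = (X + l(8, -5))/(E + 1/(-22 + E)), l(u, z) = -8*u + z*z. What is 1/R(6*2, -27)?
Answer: 1324/1323 ≈ 1.0008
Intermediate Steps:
l(u, z) = z**2 - 8*u (l(u, z) = -8*u + z**2 = z**2 - 8*u)
R(X, E) = (-39 + X)/(E + 1/(-22 + E)) (R(X, E) = (X + ((-5)**2 - 8*8))/(E + 1/(-22 + E)) = (X + (25 - 64))/(E + 1/(-22 + E)) = (X - 39)/(E + 1/(-22 + E)) = (-39 + X)/(E + 1/(-22 + E)))
1/R(6*2, -27) = 1/((858 - 39*(-27) - 132*2 - 162*2)/(1 + (-27)**2 - 22*(-27))) = 1/((858 + 1053 - 22*12 - 27*12)/(1 + 729 + 594)) = 1/((858 + 1053 - 264 - 324)/1324) = 1/((1/1324)*1323) = 1/(1323/1324) = 1324/1323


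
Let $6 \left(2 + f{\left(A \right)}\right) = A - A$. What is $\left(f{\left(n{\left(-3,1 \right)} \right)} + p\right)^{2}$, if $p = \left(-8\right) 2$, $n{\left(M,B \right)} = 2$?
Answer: $324$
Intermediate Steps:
$p = -16$
$f{\left(A \right)} = -2$ ($f{\left(A \right)} = -2 + \frac{A - A}{6} = -2 + \frac{1}{6} \cdot 0 = -2 + 0 = -2$)
$\left(f{\left(n{\left(-3,1 \right)} \right)} + p\right)^{2} = \left(-2 - 16\right)^{2} = \left(-18\right)^{2} = 324$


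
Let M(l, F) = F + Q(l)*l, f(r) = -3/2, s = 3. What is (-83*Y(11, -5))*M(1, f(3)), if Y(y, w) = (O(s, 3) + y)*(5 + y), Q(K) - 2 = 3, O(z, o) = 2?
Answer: -60424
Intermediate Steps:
f(r) = -3/2 (f(r) = -3*½ = -3/2)
Q(K) = 5 (Q(K) = 2 + 3 = 5)
Y(y, w) = (2 + y)*(5 + y)
M(l, F) = F + 5*l
(-83*Y(11, -5))*M(1, f(3)) = (-83*(10 + 11² + 7*11))*(-3/2 + 5*1) = (-83*(10 + 121 + 77))*(-3/2 + 5) = -83*208*(7/2) = -17264*7/2 = -60424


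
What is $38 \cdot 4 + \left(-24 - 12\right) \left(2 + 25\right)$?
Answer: $-820$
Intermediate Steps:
$38 \cdot 4 + \left(-24 - 12\right) \left(2 + 25\right) = 152 - 972 = -820$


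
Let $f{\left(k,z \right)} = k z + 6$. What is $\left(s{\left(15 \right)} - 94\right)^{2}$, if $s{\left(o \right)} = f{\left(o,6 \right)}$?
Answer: $4$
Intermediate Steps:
$f{\left(k,z \right)} = 6 + k z$
$s{\left(o \right)} = 6 + 6 o$ ($s{\left(o \right)} = 6 + o 6 = 6 + 6 o$)
$\left(s{\left(15 \right)} - 94\right)^{2} = \left(\left(6 + 6 \cdot 15\right) - 94\right)^{2} = \left(\left(6 + 90\right) - 94\right)^{2} = \left(96 - 94\right)^{2} = 2^{2} = 4$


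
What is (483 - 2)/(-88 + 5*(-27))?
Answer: -481/223 ≈ -2.1570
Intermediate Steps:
(483 - 2)/(-88 + 5*(-27)) = 481/(-88 - 135) = 481/(-223) = 481*(-1/223) = -481/223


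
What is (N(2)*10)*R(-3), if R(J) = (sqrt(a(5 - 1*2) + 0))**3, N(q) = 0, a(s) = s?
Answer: 0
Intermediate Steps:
R(J) = 3*sqrt(3) (R(J) = (sqrt((5 - 1*2) + 0))**3 = (sqrt((5 - 2) + 0))**3 = (sqrt(3 + 0))**3 = (sqrt(3))**3 = 3*sqrt(3))
(N(2)*10)*R(-3) = (0*10)*(3*sqrt(3)) = 0*(3*sqrt(3)) = 0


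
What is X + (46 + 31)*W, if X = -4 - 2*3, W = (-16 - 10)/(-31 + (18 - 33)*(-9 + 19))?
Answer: 192/181 ≈ 1.0608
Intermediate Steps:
W = 26/181 (W = -26/(-31 - 15*10) = -26/(-31 - 150) = -26/(-181) = -26*(-1/181) = 26/181 ≈ 0.14365)
X = -10 (X = -4 - 6 = -10)
X + (46 + 31)*W = -10 + (46 + 31)*(26/181) = -10 + 77*(26/181) = -10 + 2002/181 = 192/181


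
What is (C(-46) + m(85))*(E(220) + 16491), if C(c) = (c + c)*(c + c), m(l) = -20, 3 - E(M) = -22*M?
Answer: 180144296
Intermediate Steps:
E(M) = 3 + 22*M (E(M) = 3 - (-22)*M = 3 + 22*M)
C(c) = 4*c² (C(c) = (2*c)*(2*c) = 4*c²)
(C(-46) + m(85))*(E(220) + 16491) = (4*(-46)² - 20)*((3 + 22*220) + 16491) = (4*2116 - 20)*((3 + 4840) + 16491) = (8464 - 20)*(4843 + 16491) = 8444*21334 = 180144296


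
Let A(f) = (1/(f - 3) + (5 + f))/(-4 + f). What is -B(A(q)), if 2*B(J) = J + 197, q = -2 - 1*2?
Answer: -5513/56 ≈ -98.446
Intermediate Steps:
q = -4 (q = -2 - 2 = -4)
A(f) = (5 + f + 1/(-3 + f))/(-4 + f) (A(f) = (1/(-3 + f) + (5 + f))/(-4 + f) = (5 + f + 1/(-3 + f))/(-4 + f))
B(J) = 197/2 + J/2 (B(J) = (J + 197)/2 = (197 + J)/2 = 197/2 + J/2)
-B(A(q)) = -(197/2 + ((-14 + (-4)² + 2*(-4))/(12 + (-4)² - 7*(-4)))/2) = -(197/2 + ((-14 + 16 - 8)/(12 + 16 + 28))/2) = -(197/2 + (-6/56)/2) = -(197/2 + ((1/56)*(-6))/2) = -(197/2 + (½)*(-3/28)) = -(197/2 - 3/56) = -1*5513/56 = -5513/56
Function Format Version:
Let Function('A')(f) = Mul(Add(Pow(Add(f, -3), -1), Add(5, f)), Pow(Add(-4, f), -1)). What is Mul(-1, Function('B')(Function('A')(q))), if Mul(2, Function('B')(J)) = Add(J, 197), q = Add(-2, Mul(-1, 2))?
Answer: Rational(-5513, 56) ≈ -98.446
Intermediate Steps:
q = -4 (q = Add(-2, -2) = -4)
Function('A')(f) = Mul(Pow(Add(-4, f), -1), Add(5, f, Pow(Add(-3, f), -1))) (Function('A')(f) = Mul(Add(Pow(Add(-3, f), -1), Add(5, f)), Pow(Add(-4, f), -1)) = Mul(Add(5, f, Pow(Add(-3, f), -1)), Pow(Add(-4, f), -1)) = Mul(Pow(Add(-4, f), -1), Add(5, f, Pow(Add(-3, f), -1))))
Function('B')(J) = Add(Rational(197, 2), Mul(Rational(1, 2), J)) (Function('B')(J) = Mul(Rational(1, 2), Add(J, 197)) = Mul(Rational(1, 2), Add(197, J)) = Add(Rational(197, 2), Mul(Rational(1, 2), J)))
Mul(-1, Function('B')(Function('A')(q))) = Mul(-1, Add(Rational(197, 2), Mul(Rational(1, 2), Mul(Pow(Add(12, Pow(-4, 2), Mul(-7, -4)), -1), Add(-14, Pow(-4, 2), Mul(2, -4)))))) = Mul(-1, Add(Rational(197, 2), Mul(Rational(1, 2), Mul(Pow(Add(12, 16, 28), -1), Add(-14, 16, -8))))) = Mul(-1, Add(Rational(197, 2), Mul(Rational(1, 2), Mul(Pow(56, -1), -6)))) = Mul(-1, Add(Rational(197, 2), Mul(Rational(1, 2), Mul(Rational(1, 56), -6)))) = Mul(-1, Add(Rational(197, 2), Mul(Rational(1, 2), Rational(-3, 28)))) = Mul(-1, Add(Rational(197, 2), Rational(-3, 56))) = Mul(-1, Rational(5513, 56)) = Rational(-5513, 56)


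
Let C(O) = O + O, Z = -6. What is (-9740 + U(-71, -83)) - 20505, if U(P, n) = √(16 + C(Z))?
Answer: -30243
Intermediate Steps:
C(O) = 2*O
U(P, n) = 2 (U(P, n) = √(16 + 2*(-6)) = √(16 - 12) = √4 = 2)
(-9740 + U(-71, -83)) - 20505 = (-9740 + 2) - 20505 = -9738 - 20505 = -30243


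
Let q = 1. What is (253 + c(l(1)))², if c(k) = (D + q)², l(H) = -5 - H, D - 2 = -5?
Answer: 66049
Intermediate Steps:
D = -3 (D = 2 - 5 = -3)
c(k) = 4 (c(k) = (-3 + 1)² = (-2)² = 4)
(253 + c(l(1)))² = (253 + 4)² = 257² = 66049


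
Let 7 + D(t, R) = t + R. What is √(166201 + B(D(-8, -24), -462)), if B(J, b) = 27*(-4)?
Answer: 67*√37 ≈ 407.54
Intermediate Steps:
D(t, R) = -7 + R + t (D(t, R) = -7 + (t + R) = -7 + (R + t) = -7 + R + t)
B(J, b) = -108
√(166201 + B(D(-8, -24), -462)) = √(166201 - 108) = √166093 = 67*√37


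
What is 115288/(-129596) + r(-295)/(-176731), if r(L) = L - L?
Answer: -28822/32399 ≈ -0.88960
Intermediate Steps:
r(L) = 0
115288/(-129596) + r(-295)/(-176731) = 115288/(-129596) + 0/(-176731) = 115288*(-1/129596) + 0*(-1/176731) = -28822/32399 + 0 = -28822/32399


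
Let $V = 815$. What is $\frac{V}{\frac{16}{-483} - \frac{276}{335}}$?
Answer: $- \frac{131871075}{138668} \approx -950.98$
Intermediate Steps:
$\frac{V}{\frac{16}{-483} - \frac{276}{335}} = \frac{815}{\frac{16}{-483} - \frac{276}{335}} = \frac{815}{16 \left(- \frac{1}{483}\right) - \frac{276}{335}} = \frac{815}{- \frac{16}{483} - \frac{276}{335}} = \frac{815}{- \frac{138668}{161805}} = 815 \left(- \frac{161805}{138668}\right) = - \frac{131871075}{138668}$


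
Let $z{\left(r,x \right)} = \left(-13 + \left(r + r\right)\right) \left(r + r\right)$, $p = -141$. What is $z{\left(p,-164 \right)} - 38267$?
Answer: $44923$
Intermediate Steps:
$z{\left(r,x \right)} = 2 r \left(-13 + 2 r\right)$ ($z{\left(r,x \right)} = \left(-13 + 2 r\right) 2 r = 2 r \left(-13 + 2 r\right)$)
$z{\left(p,-164 \right)} - 38267 = 2 \left(-141\right) \left(-13 + 2 \left(-141\right)\right) - 38267 = 2 \left(-141\right) \left(-13 - 282\right) - 38267 = 2 \left(-141\right) \left(-295\right) - 38267 = 83190 - 38267 = 44923$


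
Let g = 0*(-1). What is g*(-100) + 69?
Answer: 69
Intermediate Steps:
g = 0
g*(-100) + 69 = 0*(-100) + 69 = 0 + 69 = 69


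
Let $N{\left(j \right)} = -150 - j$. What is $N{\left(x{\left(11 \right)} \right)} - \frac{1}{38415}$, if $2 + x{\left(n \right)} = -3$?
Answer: $- \frac{5570176}{38415} \approx -145.0$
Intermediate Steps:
$x{\left(n \right)} = -5$ ($x{\left(n \right)} = -2 - 3 = -5$)
$N{\left(x{\left(11 \right)} \right)} - \frac{1}{38415} = \left(-150 - -5\right) - \frac{1}{38415} = \left(-150 + 5\right) - \frac{1}{38415} = -145 - \frac{1}{38415} = - \frac{5570176}{38415}$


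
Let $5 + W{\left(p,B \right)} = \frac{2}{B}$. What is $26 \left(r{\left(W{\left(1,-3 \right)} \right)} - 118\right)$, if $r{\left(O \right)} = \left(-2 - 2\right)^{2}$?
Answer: $-2652$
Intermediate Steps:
$W{\left(p,B \right)} = -5 + \frac{2}{B}$
$r{\left(O \right)} = 16$ ($r{\left(O \right)} = \left(-4\right)^{2} = 16$)
$26 \left(r{\left(W{\left(1,-3 \right)} \right)} - 118\right) = 26 \left(16 - 118\right) = 26 \left(-102\right) = -2652$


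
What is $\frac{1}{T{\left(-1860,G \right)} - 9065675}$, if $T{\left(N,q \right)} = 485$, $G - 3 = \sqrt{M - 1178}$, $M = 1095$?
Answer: $- \frac{1}{9065190} \approx -1.1031 \cdot 10^{-7}$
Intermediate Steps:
$G = 3 + i \sqrt{83}$ ($G = 3 + \sqrt{1095 - 1178} = 3 + \sqrt{-83} = 3 + i \sqrt{83} \approx 3.0 + 9.1104 i$)
$\frac{1}{T{\left(-1860,G \right)} - 9065675} = \frac{1}{485 - 9065675} = \frac{1}{-9065190} = - \frac{1}{9065190}$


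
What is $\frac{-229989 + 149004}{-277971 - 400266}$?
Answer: $\frac{26995}{226079} \approx 0.11941$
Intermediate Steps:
$\frac{-229989 + 149004}{-277971 - 400266} = - \frac{80985}{-678237} = \left(-80985\right) \left(- \frac{1}{678237}\right) = \frac{26995}{226079}$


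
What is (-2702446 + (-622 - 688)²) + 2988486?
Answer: 2002140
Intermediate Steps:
(-2702446 + (-622 - 688)²) + 2988486 = (-2702446 + (-1310)²) + 2988486 = (-2702446 + 1716100) + 2988486 = -986346 + 2988486 = 2002140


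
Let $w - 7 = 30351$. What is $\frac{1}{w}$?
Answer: $\frac{1}{30358} \approx 3.294 \cdot 10^{-5}$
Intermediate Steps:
$w = 30358$ ($w = 7 + 30351 = 30358$)
$\frac{1}{w} = \frac{1}{30358}$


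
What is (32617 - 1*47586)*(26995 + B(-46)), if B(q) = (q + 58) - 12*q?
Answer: -412530671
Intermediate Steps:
B(q) = 58 - 11*q (B(q) = (58 + q) - 12*q = 58 - 11*q)
(32617 - 1*47586)*(26995 + B(-46)) = (32617 - 1*47586)*(26995 + (58 - 11*(-46))) = (32617 - 47586)*(26995 + (58 + 506)) = -14969*(26995 + 564) = -14969*27559 = -412530671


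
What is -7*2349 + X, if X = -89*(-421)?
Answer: 21026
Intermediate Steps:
X = 37469
-7*2349 + X = -7*2349 + 37469 = -1*16443 + 37469 = -16443 + 37469 = 21026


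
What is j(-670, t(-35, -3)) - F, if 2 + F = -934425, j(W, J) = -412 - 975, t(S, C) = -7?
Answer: 933040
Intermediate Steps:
j(W, J) = -1387
F = -934427 (F = -2 - 934425 = -934427)
j(-670, t(-35, -3)) - F = -1387 - 1*(-934427) = -1387 + 934427 = 933040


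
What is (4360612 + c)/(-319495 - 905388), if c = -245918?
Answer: -4114694/1224883 ≈ -3.3593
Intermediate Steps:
(4360612 + c)/(-319495 - 905388) = (4360612 - 245918)/(-319495 - 905388) = 4114694/(-1224883) = 4114694*(-1/1224883) = -4114694/1224883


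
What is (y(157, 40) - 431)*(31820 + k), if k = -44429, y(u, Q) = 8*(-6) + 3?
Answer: 6001884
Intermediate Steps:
y(u, Q) = -45 (y(u, Q) = -48 + 3 = -45)
(y(157, 40) - 431)*(31820 + k) = (-45 - 431)*(31820 - 44429) = -476*(-12609) = 6001884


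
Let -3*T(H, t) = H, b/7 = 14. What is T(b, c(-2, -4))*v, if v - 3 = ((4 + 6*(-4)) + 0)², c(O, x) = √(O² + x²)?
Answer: -39494/3 ≈ -13165.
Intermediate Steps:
b = 98 (b = 7*14 = 98)
T(H, t) = -H/3
v = 403 (v = 3 + ((4 + 6*(-4)) + 0)² = 3 + ((4 - 24) + 0)² = 3 + (-20 + 0)² = 3 + (-20)² = 3 + 400 = 403)
T(b, c(-2, -4))*v = -⅓*98*403 = -98/3*403 = -39494/3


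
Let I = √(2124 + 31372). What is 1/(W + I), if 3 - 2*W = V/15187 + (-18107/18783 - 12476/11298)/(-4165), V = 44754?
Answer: -131734163070760079349339445395/167647658969297660378975442490016519 + 10010010893038244599886188528050*√8374/167647658969297660378975442490016519 ≈ 0.0054631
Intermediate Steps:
W = 58883842097641/2237186949389595 (W = 3/2 - (44754/15187 + (-18107/18783 - 12476/11298)/(-4165))/2 = 3/2 - (44754*(1/15187) + (-18107*1/18783 - 12476*1/11298)*(-1/4165))/2 = 3/2 - (44754/15187 + (-18107/18783 - 6238/5649)*(-1/4165))/2 = 3/2 - (44754/15187 - 73151599/35368389*(-1/4165))/2 = 3/2 - (44754/15187 + 73151599/147309340185)/2 = 3/2 - ½*6593793163973503/2237186949389595 = 3/2 - 6593793163973503/4474373898779190 = 58883842097641/2237186949389595 ≈ 0.026320)
I = 2*√8374 (I = √33496 = 2*√8374 ≈ 183.02)
1/(W + I) = 1/(58883842097641/2237186949389595 + 2*√8374)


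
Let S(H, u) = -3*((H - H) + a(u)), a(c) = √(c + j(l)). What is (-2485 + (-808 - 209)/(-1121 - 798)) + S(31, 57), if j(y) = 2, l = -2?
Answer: -4767698/1919 - 3*√59 ≈ -2507.5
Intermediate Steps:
a(c) = √(2 + c) (a(c) = √(c + 2) = √(2 + c))
S(H, u) = -3*√(2 + u) (S(H, u) = -3*((H - H) + √(2 + u)) = -3*(0 + √(2 + u)) = -3*√(2 + u))
(-2485 + (-808 - 209)/(-1121 - 798)) + S(31, 57) = (-2485 + (-808 - 209)/(-1121 - 798)) - 3*√(2 + 57) = (-2485 - 1017/(-1919)) - 3*√59 = (-2485 - 1017*(-1/1919)) - 3*√59 = (-2485 + 1017/1919) - 3*√59 = -4767698/1919 - 3*√59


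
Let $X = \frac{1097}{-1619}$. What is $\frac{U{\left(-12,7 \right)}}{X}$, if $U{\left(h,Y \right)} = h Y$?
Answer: $\frac{135996}{1097} \approx 123.97$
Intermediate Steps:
$X = - \frac{1097}{1619}$ ($X = 1097 \left(- \frac{1}{1619}\right) = - \frac{1097}{1619} \approx -0.67758$)
$U{\left(h,Y \right)} = Y h$
$\frac{U{\left(-12,7 \right)}}{X} = \frac{7 \left(-12\right)}{- \frac{1097}{1619}} = \left(- \frac{1619}{1097}\right) \left(-84\right) = \frac{135996}{1097}$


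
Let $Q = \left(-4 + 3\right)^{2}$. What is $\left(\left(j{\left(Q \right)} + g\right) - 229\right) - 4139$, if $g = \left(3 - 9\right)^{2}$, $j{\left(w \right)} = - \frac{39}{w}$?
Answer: $-4371$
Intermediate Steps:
$Q = 1$ ($Q = \left(-1\right)^{2} = 1$)
$g = 36$ ($g = \left(-6\right)^{2} = 36$)
$\left(\left(j{\left(Q \right)} + g\right) - 229\right) - 4139 = \left(\left(- \frac{39}{1} + 36\right) - 229\right) - 4139 = \left(\left(\left(-39\right) 1 + 36\right) - 229\right) - 4139 = \left(\left(-39 + 36\right) - 229\right) - 4139 = \left(-3 - 229\right) - 4139 = -232 - 4139 = -4371$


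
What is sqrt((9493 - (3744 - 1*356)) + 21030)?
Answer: 9*sqrt(335) ≈ 164.73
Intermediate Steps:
sqrt((9493 - (3744 - 1*356)) + 21030) = sqrt((9493 - (3744 - 356)) + 21030) = sqrt((9493 - 1*3388) + 21030) = sqrt((9493 - 3388) + 21030) = sqrt(6105 + 21030) = sqrt(27135) = 9*sqrt(335)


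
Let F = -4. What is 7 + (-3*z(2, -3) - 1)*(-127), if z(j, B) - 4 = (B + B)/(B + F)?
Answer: 13892/7 ≈ 1984.6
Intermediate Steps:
z(j, B) = 4 + 2*B/(-4 + B) (z(j, B) = 4 + (B + B)/(B - 4) = 4 + (2*B)/(-4 + B) = 4 + 2*B/(-4 + B))
7 + (-3*z(2, -3) - 1)*(-127) = 7 + (-6*(-8 + 3*(-3))/(-4 - 3) - 1)*(-127) = 7 + (-6*(-8 - 9)/(-7) - 1)*(-127) = 7 + (-6*(-1)*(-17)/7 - 1)*(-127) = 7 + (-3*34/7 - 1)*(-127) = 7 + (-102/7 - 1)*(-127) = 7 - 109/7*(-127) = 7 + 13843/7 = 13892/7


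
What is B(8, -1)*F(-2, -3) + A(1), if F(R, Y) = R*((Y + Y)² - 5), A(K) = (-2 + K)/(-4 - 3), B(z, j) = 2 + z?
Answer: -4339/7 ≈ -619.86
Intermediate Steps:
A(K) = 2/7 - K/7 (A(K) = (-2 + K)/(-7) = (-2 + K)*(-⅐) = 2/7 - K/7)
F(R, Y) = R*(-5 + 4*Y²) (F(R, Y) = R*((2*Y)² - 5) = R*(4*Y² - 5) = R*(-5 + 4*Y²))
B(8, -1)*F(-2, -3) + A(1) = (2 + 8)*(-2*(-5 + 4*(-3)²)) + (2/7 - ⅐*1) = 10*(-2*(-5 + 4*9)) + (2/7 - ⅐) = 10*(-2*(-5 + 36)) + ⅐ = 10*(-2*31) + ⅐ = 10*(-62) + ⅐ = -620 + ⅐ = -4339/7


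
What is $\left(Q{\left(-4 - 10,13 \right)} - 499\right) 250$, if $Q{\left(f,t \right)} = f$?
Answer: $-128250$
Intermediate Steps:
$\left(Q{\left(-4 - 10,13 \right)} - 499\right) 250 = \left(\left(-4 - 10\right) - 499\right) 250 = \left(-14 - 499\right) 250 = \left(-513\right) 250 = -128250$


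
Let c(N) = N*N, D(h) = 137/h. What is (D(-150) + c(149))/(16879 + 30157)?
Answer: 3330013/7055400 ≈ 0.47198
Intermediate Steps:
c(N) = N²
(D(-150) + c(149))/(16879 + 30157) = (137/(-150) + 149²)/(16879 + 30157) = (137*(-1/150) + 22201)/47036 = (-137/150 + 22201)*(1/47036) = (3330013/150)*(1/47036) = 3330013/7055400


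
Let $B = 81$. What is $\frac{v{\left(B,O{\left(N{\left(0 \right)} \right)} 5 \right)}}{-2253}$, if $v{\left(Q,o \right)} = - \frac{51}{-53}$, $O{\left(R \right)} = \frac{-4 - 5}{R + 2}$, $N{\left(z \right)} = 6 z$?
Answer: $- \frac{17}{39803} \approx -0.0004271$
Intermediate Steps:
$O{\left(R \right)} = - \frac{9}{2 + R}$
$v{\left(Q,o \right)} = \frac{51}{53}$ ($v{\left(Q,o \right)} = \left(-51\right) \left(- \frac{1}{53}\right) = \frac{51}{53}$)
$\frac{v{\left(B,O{\left(N{\left(0 \right)} \right)} 5 \right)}}{-2253} = \frac{51}{53 \left(-2253\right)} = \frac{51}{53} \left(- \frac{1}{2253}\right) = - \frac{17}{39803}$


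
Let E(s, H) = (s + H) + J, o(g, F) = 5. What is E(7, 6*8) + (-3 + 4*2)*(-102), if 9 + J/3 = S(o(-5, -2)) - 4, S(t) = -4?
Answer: -506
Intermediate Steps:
J = -51 (J = -27 + 3*(-4 - 4) = -27 + 3*(-8) = -27 - 24 = -51)
E(s, H) = -51 + H + s (E(s, H) = (s + H) - 51 = (H + s) - 51 = -51 + H + s)
E(7, 6*8) + (-3 + 4*2)*(-102) = (-51 + 6*8 + 7) + (-3 + 4*2)*(-102) = (-51 + 48 + 7) + (-3 + 8)*(-102) = 4 + 5*(-102) = 4 - 510 = -506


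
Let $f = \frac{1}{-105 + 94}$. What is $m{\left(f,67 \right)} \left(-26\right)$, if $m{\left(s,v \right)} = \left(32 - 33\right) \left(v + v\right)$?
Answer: $3484$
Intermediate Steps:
$f = - \frac{1}{11}$ ($f = \frac{1}{-11} = - \frac{1}{11} \approx -0.090909$)
$m{\left(s,v \right)} = - 2 v$
$m{\left(f,67 \right)} \left(-26\right) = \left(-2\right) 67 \left(-26\right) = \left(-134\right) \left(-26\right) = 3484$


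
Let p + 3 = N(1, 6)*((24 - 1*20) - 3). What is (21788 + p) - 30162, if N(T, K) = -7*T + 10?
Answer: -8374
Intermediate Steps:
N(T, K) = 10 - 7*T
p = 0 (p = -3 + (10 - 7*1)*((24 - 1*20) - 3) = -3 + (10 - 7)*((24 - 20) - 3) = -3 + 3*(4 - 3) = -3 + 3*1 = -3 + 3 = 0)
(21788 + p) - 30162 = (21788 + 0) - 30162 = 21788 - 30162 = -8374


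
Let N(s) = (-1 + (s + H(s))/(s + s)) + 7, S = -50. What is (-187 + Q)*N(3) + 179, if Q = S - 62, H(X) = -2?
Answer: -9989/6 ≈ -1664.8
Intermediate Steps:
Q = -112 (Q = -50 - 62 = -112)
N(s) = 6 + (-2 + s)/(2*s) (N(s) = (-1 + (s - 2)/(s + s)) + 7 = (-1 + (-2 + s)/((2*s))) + 7 = (-1 + (-2 + s)*(1/(2*s))) + 7 = (-1 + (-2 + s)/(2*s)) + 7 = 6 + (-2 + s)/(2*s))
(-187 + Q)*N(3) + 179 = (-187 - 112)*(13/2 - 1/3) + 179 = -299*(13/2 - 1*⅓) + 179 = -299*(13/2 - ⅓) + 179 = -299*37/6 + 179 = -11063/6 + 179 = -9989/6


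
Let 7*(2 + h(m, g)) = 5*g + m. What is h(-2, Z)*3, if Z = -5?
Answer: -123/7 ≈ -17.571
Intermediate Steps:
h(m, g) = -2 + m/7 + 5*g/7 (h(m, g) = -2 + (5*g + m)/7 = -2 + (m + 5*g)/7 = -2 + (m/7 + 5*g/7) = -2 + m/7 + 5*g/7)
h(-2, Z)*3 = (-2 + (1/7)*(-2) + (5/7)*(-5))*3 = (-2 - 2/7 - 25/7)*3 = -41/7*3 = -123/7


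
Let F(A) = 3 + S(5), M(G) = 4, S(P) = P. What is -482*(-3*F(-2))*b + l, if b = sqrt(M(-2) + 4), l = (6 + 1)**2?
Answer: 49 + 23136*sqrt(2) ≈ 32768.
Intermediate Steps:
l = 49 (l = 7**2 = 49)
b = 2*sqrt(2) (b = sqrt(4 + 4) = sqrt(8) = 2*sqrt(2) ≈ 2.8284)
F(A) = 8 (F(A) = 3 + 5 = 8)
-482*(-3*F(-2))*b + l = -482*(-3*8)*2*sqrt(2) + 49 = -(-11568)*2*sqrt(2) + 49 = -(-23136)*sqrt(2) + 49 = 23136*sqrt(2) + 49 = 49 + 23136*sqrt(2)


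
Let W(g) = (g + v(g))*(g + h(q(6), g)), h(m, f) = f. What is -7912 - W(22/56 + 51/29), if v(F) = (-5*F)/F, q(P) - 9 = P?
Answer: -2604324053/329672 ≈ -7899.7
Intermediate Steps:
q(P) = 9 + P
v(F) = -5
W(g) = 2*g*(-5 + g) (W(g) = (g - 5)*(g + g) = (-5 + g)*(2*g) = 2*g*(-5 + g))
-7912 - W(22/56 + 51/29) = -7912 - 2*(22/56 + 51/29)*(-5 + (22/56 + 51/29)) = -7912 - 2*(22*(1/56) + 51*(1/29))*(-5 + (22*(1/56) + 51*(1/29))) = -7912 - 2*(11/28 + 51/29)*(-5 + (11/28 + 51/29)) = -7912 - 2*1747*(-5 + 1747/812)/812 = -7912 - 2*1747*(-2313)/(812*812) = -7912 - 1*(-4040811/329672) = -7912 + 4040811/329672 = -2604324053/329672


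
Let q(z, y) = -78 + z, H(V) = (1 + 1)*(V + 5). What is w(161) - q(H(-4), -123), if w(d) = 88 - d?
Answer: 3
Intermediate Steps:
H(V) = 10 + 2*V (H(V) = 2*(5 + V) = 10 + 2*V)
w(161) - q(H(-4), -123) = (88 - 1*161) - (-78 + (10 + 2*(-4))) = (88 - 161) - (-78 + (10 - 8)) = -73 - (-78 + 2) = -73 - 1*(-76) = -73 + 76 = 3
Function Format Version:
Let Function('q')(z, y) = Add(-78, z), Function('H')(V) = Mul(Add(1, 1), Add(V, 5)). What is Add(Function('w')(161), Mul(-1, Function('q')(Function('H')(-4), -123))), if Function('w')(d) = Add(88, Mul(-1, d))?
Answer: 3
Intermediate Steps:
Function('H')(V) = Add(10, Mul(2, V)) (Function('H')(V) = Mul(2, Add(5, V)) = Add(10, Mul(2, V)))
Add(Function('w')(161), Mul(-1, Function('q')(Function('H')(-4), -123))) = Add(Add(88, Mul(-1, 161)), Mul(-1, Add(-78, Add(10, Mul(2, -4))))) = Add(Add(88, -161), Mul(-1, Add(-78, Add(10, -8)))) = Add(-73, Mul(-1, Add(-78, 2))) = Add(-73, Mul(-1, -76)) = Add(-73, 76) = 3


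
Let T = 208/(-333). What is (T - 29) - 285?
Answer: -104770/333 ≈ -314.62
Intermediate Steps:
T = -208/333 (T = 208*(-1/333) = -208/333 ≈ -0.62462)
(T - 29) - 285 = (-208/333 - 29) - 285 = -9865/333 - 285 = -104770/333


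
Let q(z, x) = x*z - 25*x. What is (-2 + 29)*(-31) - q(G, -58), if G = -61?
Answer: -5825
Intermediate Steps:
q(z, x) = -25*x + x*z
(-2 + 29)*(-31) - q(G, -58) = (-2 + 29)*(-31) - (-58)*(-25 - 61) = 27*(-31) - (-58)*(-86) = -837 - 1*4988 = -837 - 4988 = -5825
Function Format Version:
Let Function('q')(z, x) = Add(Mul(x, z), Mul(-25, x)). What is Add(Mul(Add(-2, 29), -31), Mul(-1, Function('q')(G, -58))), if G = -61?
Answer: -5825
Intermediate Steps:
Function('q')(z, x) = Add(Mul(-25, x), Mul(x, z))
Add(Mul(Add(-2, 29), -31), Mul(-1, Function('q')(G, -58))) = Add(Mul(Add(-2, 29), -31), Mul(-1, Mul(-58, Add(-25, -61)))) = Add(Mul(27, -31), Mul(-1, Mul(-58, -86))) = Add(-837, Mul(-1, 4988)) = Add(-837, -4988) = -5825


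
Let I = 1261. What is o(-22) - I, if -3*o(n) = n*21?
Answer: -1107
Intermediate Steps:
o(n) = -7*n (o(n) = -n*21/3 = -7*n)
o(-22) - I = -7*(-22) - 1*1261 = 154 - 1261 = -1107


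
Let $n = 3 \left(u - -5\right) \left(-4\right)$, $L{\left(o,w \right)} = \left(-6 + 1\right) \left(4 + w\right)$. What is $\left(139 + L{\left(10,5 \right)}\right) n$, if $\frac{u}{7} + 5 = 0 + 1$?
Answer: $25944$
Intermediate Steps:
$u = -28$ ($u = -35 + 7 \left(0 + 1\right) = -35 + 7 \cdot 1 = -35 + 7 = -28$)
$L{\left(o,w \right)} = -20 - 5 w$ ($L{\left(o,w \right)} = - 5 \left(4 + w\right) = -20 - 5 w$)
$n = 276$ ($n = 3 \left(-28 - -5\right) \left(-4\right) = 3 \left(-28 + 5\right) \left(-4\right) = 3 \left(-23\right) \left(-4\right) = \left(-69\right) \left(-4\right) = 276$)
$\left(139 + L{\left(10,5 \right)}\right) n = \left(139 - 45\right) 276 = 94 \cdot 276 = 25944$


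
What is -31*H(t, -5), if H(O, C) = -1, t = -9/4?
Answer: 31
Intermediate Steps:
t = -9/4 (t = -9*¼ = -9/4 ≈ -2.2500)
-31*H(t, -5) = -31*(-1) = 31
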